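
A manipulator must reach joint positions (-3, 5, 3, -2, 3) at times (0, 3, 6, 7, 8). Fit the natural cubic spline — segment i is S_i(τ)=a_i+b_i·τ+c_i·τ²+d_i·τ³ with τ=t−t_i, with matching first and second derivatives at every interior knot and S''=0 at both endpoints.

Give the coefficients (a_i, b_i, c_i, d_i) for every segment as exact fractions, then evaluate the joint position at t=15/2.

  seg 0: a=-3 b=20/7 c=0 d=-4/189
  seg 1: a=5 b=16/7 c=-4/21 d=-50/189
  seg 2: a=3 b=-6 c=-18/7 d=25/7
  seg 3: a=-2 b=-3/7 c=57/7 d=-19/7
S(15/2) = -29/56

Δ: Δ0=8/3, Δ1=-2/3, Δ2=-5, Δ3=5
row 1: diag=12, rhs=-20; c'=1/4, d'=-5/3
row 2: denom=8−3·1/4=29/4; d'=(-26−3·-5/3)/(29/4)=-84/29
row 3: denom=4−1·4/29=112/29; d'=(60−1·-84/29)/(112/29)=114/7
back: M3=114/7
back: M2=-84/29−4/29·114/7=-36/7
back: M1=-5/3−1/4·-36/7=-8/21
M: M0=0, M1=-8/21, M2=-36/7, M3=114/7, M4=0
seg 0: a=-3, c=M0/2=0, d=(M1−M0)/(6·3)=-4/189, b=Δ0−h0·(2M0+M1)/6=20/7
seg 1: a=5, c=M1/2=-4/21, d=(M2−M1)/(6·3)=-50/189, b=Δ1−h1·(2M1+M2)/6=16/7
seg 2: a=3, c=M2/2=-18/7, d=(M3−M2)/(6·1)=25/7, b=Δ2−h2·(2M2+M3)/6=-6
seg 3: a=-2, c=M3/2=57/7, d=(M4−M3)/(6·1)=-19/7, b=Δ3−h3·(2M3+M4)/6=-3/7
t_q=15/2 → seg 3, τ=1/2; S=-2+-3/7·τ+57/7·τ²+-19/7·τ³=-29/56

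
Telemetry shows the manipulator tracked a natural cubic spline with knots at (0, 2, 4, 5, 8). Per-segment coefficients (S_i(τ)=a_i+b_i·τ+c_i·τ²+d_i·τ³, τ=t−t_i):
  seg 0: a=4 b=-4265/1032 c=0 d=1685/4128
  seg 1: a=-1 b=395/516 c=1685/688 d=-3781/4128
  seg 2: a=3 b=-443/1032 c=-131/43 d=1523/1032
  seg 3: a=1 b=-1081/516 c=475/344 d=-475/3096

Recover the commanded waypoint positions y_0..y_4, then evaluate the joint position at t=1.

y_0=4 y_1=-1 y_2=3 y_3=1 y_4=3
S(1) = 379/1376

y_0 = S_0(0) = a_0 = 4
y_1 = S_1(0) = a_1 = -1
y_2 = S_2(0) = a_2 = 3
y_3 = S_3(0) = a_3 = 1
y_4 = S_3(3) = 3
t_q=1 is in segment 0 (τ=1); S_0(τ)=379/1376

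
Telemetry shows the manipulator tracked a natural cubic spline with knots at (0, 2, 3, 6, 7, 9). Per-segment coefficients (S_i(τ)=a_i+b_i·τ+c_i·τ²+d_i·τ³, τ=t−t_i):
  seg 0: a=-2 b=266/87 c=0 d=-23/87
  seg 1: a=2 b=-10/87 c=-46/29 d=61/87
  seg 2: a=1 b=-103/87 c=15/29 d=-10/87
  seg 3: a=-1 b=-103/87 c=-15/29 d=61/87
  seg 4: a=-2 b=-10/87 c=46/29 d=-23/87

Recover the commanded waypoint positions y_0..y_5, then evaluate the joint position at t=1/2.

y_0 = S_0(0) = a_0 = -2
y_1 = S_1(0) = a_1 = 2
y_2 = S_2(0) = a_2 = 1
y_3 = S_3(0) = a_3 = -1
y_4 = S_4(0) = a_4 = -2
y_5 = S_4(2) = 2
t_q=1/2 is in segment 0 (τ=1/2); S_0(τ)=-117/232

y_0=-2 y_1=2 y_2=1 y_3=-1 y_4=-2 y_5=2
S(1/2) = -117/232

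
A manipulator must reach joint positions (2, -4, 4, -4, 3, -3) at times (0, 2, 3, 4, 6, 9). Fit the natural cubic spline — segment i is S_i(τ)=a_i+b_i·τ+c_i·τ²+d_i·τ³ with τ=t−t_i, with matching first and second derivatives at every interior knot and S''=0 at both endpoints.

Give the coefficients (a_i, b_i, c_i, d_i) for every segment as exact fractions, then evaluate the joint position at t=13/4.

Δ: Δ0=-3, Δ1=8, Δ2=-8, Δ3=7/2, Δ4=-2
row 1: diag=6, rhs=66; c'=1/6, d'=11
row 2: denom=4−1·1/6=23/6; d'=(-96−1·11)/(23/6)=-642/23
row 3: denom=6−1·6/23=132/23; d'=(69−1·-642/23)/(132/23)=743/44
row 4: denom=10−2·23/66=307/33; d'=(-33−2·743/44)/(307/33)=-4407/614
back: M4=-4407/614
back: M3=743/44−23/66·-4407/614=5952/307
back: M2=-642/23−6/23·5952/307=-10122/307
back: M1=11−1/6·-10122/307=5064/307
M: M0=0, M1=5064/307, M2=-10122/307, M3=5952/307, M4=-4407/614, M5=0
seg 0: a=2, c=M0/2=0, d=(M1−M0)/(6·2)=422/307, b=Δ0−h0·(2M0+M1)/6=-2609/307
seg 1: a=-4, c=M1/2=2532/307, d=(M2−M1)/(6·1)=-2531/307, b=Δ1−h1·(2M1+M2)/6=2455/307
seg 2: a=4, c=M2/2=-5061/307, d=(M3−M2)/(6·1)=2679/307, b=Δ2−h2·(2M2+M3)/6=-74/307
seg 3: a=-4, c=M3/2=2976/307, d=(M4−M3)/(6·2)=-5437/2456, b=Δ3−h3·(2M3+M4)/6=-2159/307
seg 4: a=3, c=M4/2=-4407/1228, d=(M5−M4)/(6·3)=1469/3684, b=Δ4−h4·(2M4+M5)/6=3179/614
t_q=13/4 → seg 2, τ=1/4; S=4+-74/307·τ+-5061/307·τ²+2679/307·τ³=59843/19648

  seg 0: a=2 b=-2609/307 c=0 d=422/307
  seg 1: a=-4 b=2455/307 c=2532/307 d=-2531/307
  seg 2: a=4 b=-74/307 c=-5061/307 d=2679/307
  seg 3: a=-4 b=-2159/307 c=2976/307 d=-5437/2456
  seg 4: a=3 b=3179/614 c=-4407/1228 d=1469/3684
S(13/4) = 59843/19648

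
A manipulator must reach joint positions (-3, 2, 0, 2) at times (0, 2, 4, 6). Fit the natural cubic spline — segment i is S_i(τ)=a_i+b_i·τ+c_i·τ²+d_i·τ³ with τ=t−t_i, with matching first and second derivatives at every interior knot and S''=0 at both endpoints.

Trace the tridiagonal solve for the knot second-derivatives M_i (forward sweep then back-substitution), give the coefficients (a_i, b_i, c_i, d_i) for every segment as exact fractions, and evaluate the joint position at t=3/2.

Δ: Δ0=5/2, Δ1=-1, Δ2=1
row 1: diag=8, rhs=-21; c'=1/4, d'=-21/8
row 2: denom=8−2·1/4=15/2; d'=(12−2·-21/8)/(15/2)=23/10
back: M2=23/10
back: M1=-21/8−1/4·23/10=-16/5
M: M0=0, M1=-16/5, M2=23/10, M3=0
seg 0: a=-3, c=M0/2=0, d=(M1−M0)/(6·2)=-4/15, b=Δ0−h0·(2M0+M1)/6=107/30
seg 1: a=2, c=M1/2=-8/5, d=(M2−M1)/(6·2)=11/24, b=Δ1−h1·(2M1+M2)/6=11/30
seg 2: a=0, c=M2/2=23/20, d=(M3−M2)/(6·2)=-23/120, b=Δ2−h2·(2M2+M3)/6=-8/15
t_q=3/2 → seg 0, τ=3/2; S=-3+107/30·τ+0·τ²+-4/15·τ³=29/20

  seg 0: a=-3 b=107/30 c=0 d=-4/15
  seg 1: a=2 b=11/30 c=-8/5 d=11/24
  seg 2: a=0 b=-8/15 c=23/20 d=-23/120
S(3/2) = 29/20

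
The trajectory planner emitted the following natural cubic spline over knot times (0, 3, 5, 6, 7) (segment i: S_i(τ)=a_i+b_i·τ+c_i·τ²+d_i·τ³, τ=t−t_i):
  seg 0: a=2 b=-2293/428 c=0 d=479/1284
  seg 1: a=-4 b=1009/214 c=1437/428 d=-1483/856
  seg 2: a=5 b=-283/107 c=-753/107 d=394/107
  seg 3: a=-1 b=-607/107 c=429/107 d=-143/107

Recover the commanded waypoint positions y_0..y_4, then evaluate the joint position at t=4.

y_0 = S_0(0) = a_0 = 2
y_1 = S_1(0) = a_1 = -4
y_2 = S_2(0) = a_2 = 5
y_3 = S_3(0) = a_3 = -1
y_4 = S_3(1) = -4
t_q=4 is in segment 1 (τ=1); S_1(τ)=2003/856

y_0=2 y_1=-4 y_2=5 y_3=-1 y_4=-4
S(4) = 2003/856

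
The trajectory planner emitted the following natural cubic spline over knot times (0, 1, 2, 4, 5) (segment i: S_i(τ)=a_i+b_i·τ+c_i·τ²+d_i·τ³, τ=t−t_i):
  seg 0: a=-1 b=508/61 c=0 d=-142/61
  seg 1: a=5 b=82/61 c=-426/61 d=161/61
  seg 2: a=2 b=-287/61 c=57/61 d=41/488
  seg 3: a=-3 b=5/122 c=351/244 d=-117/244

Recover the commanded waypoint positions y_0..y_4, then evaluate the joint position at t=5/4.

y_0 = S_0(0) = a_0 = -1
y_1 = S_1(0) = a_1 = 5
y_2 = S_2(0) = a_2 = 2
y_3 = S_3(0) = a_3 = -3
y_4 = S_3(1) = -2
t_q=5/4 is in segment 1 (τ=1/4); S_1(τ)=19289/3904

y_0=-1 y_1=5 y_2=2 y_3=-3 y_4=-2
S(5/4) = 19289/3904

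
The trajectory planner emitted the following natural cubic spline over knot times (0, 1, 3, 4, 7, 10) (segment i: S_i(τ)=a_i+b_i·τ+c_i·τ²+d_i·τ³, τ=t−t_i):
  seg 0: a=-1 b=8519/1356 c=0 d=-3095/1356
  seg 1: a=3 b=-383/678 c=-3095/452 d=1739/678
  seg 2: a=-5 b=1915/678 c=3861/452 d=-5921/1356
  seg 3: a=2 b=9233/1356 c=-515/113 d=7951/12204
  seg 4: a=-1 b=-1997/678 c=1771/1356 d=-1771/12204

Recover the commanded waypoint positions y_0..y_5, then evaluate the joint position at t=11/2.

y_0=-1 y_1=3 y_2=-5 y_3=2 y_4=-1 y_5=-2
S(11/2) = 15035/3616

y_0 = S_0(0) = a_0 = -1
y_1 = S_1(0) = a_1 = 3
y_2 = S_2(0) = a_2 = -5
y_3 = S_3(0) = a_3 = 2
y_4 = S_4(0) = a_4 = -1
y_5 = S_4(3) = -2
t_q=11/2 is in segment 3 (τ=3/2); S_3(τ)=15035/3616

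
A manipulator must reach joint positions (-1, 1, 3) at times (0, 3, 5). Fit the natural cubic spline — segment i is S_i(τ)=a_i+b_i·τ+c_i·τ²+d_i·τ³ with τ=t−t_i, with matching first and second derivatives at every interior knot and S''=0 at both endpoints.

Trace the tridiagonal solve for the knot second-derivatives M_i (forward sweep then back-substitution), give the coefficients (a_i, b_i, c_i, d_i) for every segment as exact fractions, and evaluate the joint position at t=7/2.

  seg 0: a=-1 b=17/30 c=0 d=1/90
  seg 1: a=1 b=13/15 c=1/10 d=-1/60
S(7/2) = 233/160

Δ: Δ0=2/3, Δ1=1
row 1: diag=10, rhs=2; c'=1/5, d'=1/5
back: M1=1/5
M: M0=0, M1=1/5, M2=0
seg 0: a=-1, c=M0/2=0, d=(M1−M0)/(6·3)=1/90, b=Δ0−h0·(2M0+M1)/6=17/30
seg 1: a=1, c=M1/2=1/10, d=(M2−M1)/(6·2)=-1/60, b=Δ1−h1·(2M1+M2)/6=13/15
t_q=7/2 → seg 1, τ=1/2; S=1+13/15·τ+1/10·τ²+-1/60·τ³=233/160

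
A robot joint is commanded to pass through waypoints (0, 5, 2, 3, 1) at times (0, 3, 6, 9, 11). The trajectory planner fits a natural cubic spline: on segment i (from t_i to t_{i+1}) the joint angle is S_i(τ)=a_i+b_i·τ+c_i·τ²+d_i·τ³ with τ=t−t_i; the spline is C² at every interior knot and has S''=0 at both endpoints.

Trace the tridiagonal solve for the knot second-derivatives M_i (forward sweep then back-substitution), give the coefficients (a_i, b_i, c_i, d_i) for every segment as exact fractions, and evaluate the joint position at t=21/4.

  seg 0: a=0 b=173/69 c=0 d=-58/621
  seg 1: a=5 b=-1/69 c=-58/69 d=106/621
  seg 2: a=2 b=-31/69 c=16/23 d=-10/69
  seg 3: a=3 b=-13/69 c=-14/23 d=7/69
S(21/4) = 85/32

Δ: Δ0=5/3, Δ1=-1, Δ2=1/3, Δ3=-1
row 1: diag=12, rhs=-16; c'=1/4, d'=-4/3
row 2: denom=12−3·1/4=45/4; d'=(8−3·-4/3)/(45/4)=16/15
row 3: denom=10−3·4/15=46/5; d'=(-8−3·16/15)/(46/5)=-28/23
back: M3=-28/23
back: M2=16/15−4/15·-28/23=32/23
back: M1=-4/3−1/4·32/23=-116/69
M: M0=0, M1=-116/69, M2=32/23, M3=-28/23, M4=0
seg 0: a=0, c=M0/2=0, d=(M1−M0)/(6·3)=-58/621, b=Δ0−h0·(2M0+M1)/6=173/69
seg 1: a=5, c=M1/2=-58/69, d=(M2−M1)/(6·3)=106/621, b=Δ1−h1·(2M1+M2)/6=-1/69
seg 2: a=2, c=M2/2=16/23, d=(M3−M2)/(6·3)=-10/69, b=Δ2−h2·(2M2+M3)/6=-31/69
seg 3: a=3, c=M3/2=-14/23, d=(M4−M3)/(6·2)=7/69, b=Δ3−h3·(2M3+M4)/6=-13/69
t_q=21/4 → seg 1, τ=9/4; S=5+-1/69·τ+-58/69·τ²+106/621·τ³=85/32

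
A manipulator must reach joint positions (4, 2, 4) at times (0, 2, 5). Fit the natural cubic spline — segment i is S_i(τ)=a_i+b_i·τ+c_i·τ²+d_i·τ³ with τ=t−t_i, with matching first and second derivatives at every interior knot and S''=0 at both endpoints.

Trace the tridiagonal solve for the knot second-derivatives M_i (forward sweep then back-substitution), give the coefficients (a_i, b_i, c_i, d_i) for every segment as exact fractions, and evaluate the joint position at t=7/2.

Δ: Δ0=-1, Δ1=2/3
row 1: diag=10, rhs=10; c'=3/10, d'=1
back: M1=1
M: M0=0, M1=1, M2=0
seg 0: a=4, c=M0/2=0, d=(M1−M0)/(6·2)=1/12, b=Δ0−h0·(2M0+M1)/6=-4/3
seg 1: a=2, c=M1/2=1/2, d=(M2−M1)/(6·3)=-1/18, b=Δ1−h1·(2M1+M2)/6=-1/3
t_q=7/2 → seg 1, τ=3/2; S=2+-1/3·τ+1/2·τ²+-1/18·τ³=39/16

  seg 0: a=4 b=-4/3 c=0 d=1/12
  seg 1: a=2 b=-1/3 c=1/2 d=-1/18
S(7/2) = 39/16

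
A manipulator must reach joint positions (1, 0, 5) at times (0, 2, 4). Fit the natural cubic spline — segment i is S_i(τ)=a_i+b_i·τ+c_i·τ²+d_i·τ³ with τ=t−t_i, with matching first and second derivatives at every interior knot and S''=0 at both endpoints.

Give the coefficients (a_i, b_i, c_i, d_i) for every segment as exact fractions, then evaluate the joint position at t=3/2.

Δ: Δ0=-1/2, Δ1=5/2
row 1: diag=8, rhs=18; c'=1/4, d'=9/4
back: M1=9/4
M: M0=0, M1=9/4, M2=0
seg 0: a=1, c=M0/2=0, d=(M1−M0)/(6·2)=3/16, b=Δ0−h0·(2M0+M1)/6=-5/4
seg 1: a=0, c=M1/2=9/8, d=(M2−M1)/(6·2)=-3/16, b=Δ1−h1·(2M1+M2)/6=1
t_q=3/2 → seg 0, τ=3/2; S=1+-5/4·τ+0·τ²+3/16·τ³=-31/128

  seg 0: a=1 b=-5/4 c=0 d=3/16
  seg 1: a=0 b=1 c=9/8 d=-3/16
S(3/2) = -31/128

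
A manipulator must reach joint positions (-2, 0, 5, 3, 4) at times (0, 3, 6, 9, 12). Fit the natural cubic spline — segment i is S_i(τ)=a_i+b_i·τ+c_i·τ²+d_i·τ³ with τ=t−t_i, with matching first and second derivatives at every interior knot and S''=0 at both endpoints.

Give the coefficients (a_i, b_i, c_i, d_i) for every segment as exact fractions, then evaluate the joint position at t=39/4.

Δ: Δ0=2/3, Δ1=5/3, Δ2=-2/3, Δ3=1/3
row 1: diag=12, rhs=6; c'=1/4, d'=1/2
row 2: denom=12−3·1/4=45/4; d'=(-14−3·1/2)/(45/4)=-62/45
row 3: denom=12−3·4/15=56/5; d'=(6−3·-62/45)/(56/5)=19/21
back: M3=19/21
back: M2=-62/45−4/15·19/21=-34/21
back: M1=1/2−1/4·-34/21=19/21
M: M0=0, M1=19/21, M2=-34/21, M3=19/21, M4=0
seg 0: a=-2, c=M0/2=0, d=(M1−M0)/(6·3)=19/378, b=Δ0−h0·(2M0+M1)/6=3/14
seg 1: a=0, c=M1/2=19/42, d=(M2−M1)/(6·3)=-53/378, b=Δ1−h1·(2M1+M2)/6=11/7
seg 2: a=5, c=M2/2=-17/21, d=(M3−M2)/(6·3)=53/378, b=Δ2−h2·(2M2+M3)/6=1/2
seg 3: a=3, c=M3/2=19/42, d=(M4−M3)/(6·3)=-19/378, b=Δ3−h3·(2M3+M4)/6=-4/7
t_q=39/4 → seg 3, τ=3/4; S=3+-4/7·τ+19/42·τ²+-19/378·τ³=359/128

  seg 0: a=-2 b=3/14 c=0 d=19/378
  seg 1: a=0 b=11/7 c=19/42 d=-53/378
  seg 2: a=5 b=1/2 c=-17/21 d=53/378
  seg 3: a=3 b=-4/7 c=19/42 d=-19/378
S(39/4) = 359/128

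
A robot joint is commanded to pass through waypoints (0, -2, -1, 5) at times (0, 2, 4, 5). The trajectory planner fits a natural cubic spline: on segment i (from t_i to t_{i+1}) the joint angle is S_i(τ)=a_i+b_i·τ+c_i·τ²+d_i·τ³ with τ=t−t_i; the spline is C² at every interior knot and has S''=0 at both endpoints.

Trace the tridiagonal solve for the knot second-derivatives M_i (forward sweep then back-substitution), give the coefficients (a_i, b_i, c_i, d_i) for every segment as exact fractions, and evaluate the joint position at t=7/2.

  seg 0: a=0 b=-10/11 c=0 d=-1/44
  seg 1: a=-2 b=-13/11 c=-3/22 d=43/88
  seg 2: a=-1 b=91/22 c=123/44 d=-41/44
S(7/2) = -1711/704

Δ: Δ0=-1, Δ1=1/2, Δ2=6
row 1: diag=8, rhs=9; c'=1/4, d'=9/8
row 2: denom=6−2·1/4=11/2; d'=(33−2·9/8)/(11/2)=123/22
back: M2=123/22
back: M1=9/8−1/4·123/22=-3/11
M: M0=0, M1=-3/11, M2=123/22, M3=0
seg 0: a=0, c=M0/2=0, d=(M1−M0)/(6·2)=-1/44, b=Δ0−h0·(2M0+M1)/6=-10/11
seg 1: a=-2, c=M1/2=-3/22, d=(M2−M1)/(6·2)=43/88, b=Δ1−h1·(2M1+M2)/6=-13/11
seg 2: a=-1, c=M2/2=123/44, d=(M3−M2)/(6·1)=-41/44, b=Δ2−h2·(2M2+M3)/6=91/22
t_q=7/2 → seg 1, τ=3/2; S=-2+-13/11·τ+-3/22·τ²+43/88·τ³=-1711/704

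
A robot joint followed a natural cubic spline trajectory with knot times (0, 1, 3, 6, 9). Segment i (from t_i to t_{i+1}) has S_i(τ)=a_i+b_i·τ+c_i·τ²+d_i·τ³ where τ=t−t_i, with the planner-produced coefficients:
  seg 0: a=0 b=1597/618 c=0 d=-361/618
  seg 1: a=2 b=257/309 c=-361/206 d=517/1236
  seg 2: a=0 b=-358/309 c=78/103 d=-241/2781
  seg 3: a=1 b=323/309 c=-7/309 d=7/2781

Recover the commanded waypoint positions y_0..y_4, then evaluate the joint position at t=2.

y_0=0 y_1=2 y_2=0 y_3=1 y_4=4
S(2) = 617/412

y_0 = S_0(0) = a_0 = 0
y_1 = S_1(0) = a_1 = 2
y_2 = S_2(0) = a_2 = 0
y_3 = S_3(0) = a_3 = 1
y_4 = S_3(3) = 4
t_q=2 is in segment 1 (τ=1); S_1(τ)=617/412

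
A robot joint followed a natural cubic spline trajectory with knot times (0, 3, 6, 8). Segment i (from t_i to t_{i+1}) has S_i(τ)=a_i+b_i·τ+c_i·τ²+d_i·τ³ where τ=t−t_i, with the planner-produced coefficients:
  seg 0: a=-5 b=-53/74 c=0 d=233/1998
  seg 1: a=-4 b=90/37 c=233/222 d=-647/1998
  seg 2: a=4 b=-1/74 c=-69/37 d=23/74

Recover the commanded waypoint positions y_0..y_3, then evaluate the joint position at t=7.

y_0=-5 y_1=-4 y_2=4 y_3=-1
S(7) = 90/37

y_0 = S_0(0) = a_0 = -5
y_1 = S_1(0) = a_1 = -4
y_2 = S_2(0) = a_2 = 4
y_3 = S_2(2) = -1
t_q=7 is in segment 2 (τ=1); S_2(τ)=90/37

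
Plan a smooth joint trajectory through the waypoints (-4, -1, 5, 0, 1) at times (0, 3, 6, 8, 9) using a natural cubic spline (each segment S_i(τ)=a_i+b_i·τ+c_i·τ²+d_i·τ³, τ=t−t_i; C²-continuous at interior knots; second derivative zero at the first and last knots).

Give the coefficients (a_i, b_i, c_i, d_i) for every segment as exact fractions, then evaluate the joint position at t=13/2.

Δ: Δ0=1, Δ1=2, Δ2=-5/2, Δ3=1
row 1: diag=12, rhs=6; c'=1/4, d'=1/2
row 2: denom=10−3·1/4=37/4; d'=(-27−3·1/2)/(37/4)=-114/37
row 3: denom=6−2·8/37=206/37; d'=(21−2·-114/37)/(206/37)=1005/206
back: M3=1005/206
back: M2=-114/37−8/37·1005/206=-426/103
back: M1=1/2−1/4·-426/103=158/103
M: M0=0, M1=158/103, M2=-426/103, M3=1005/206, M4=0
seg 0: a=-4, c=M0/2=0, d=(M1−M0)/(6·3)=79/927, b=Δ0−h0·(2M0+M1)/6=24/103
seg 1: a=-1, c=M1/2=79/103, d=(M2−M1)/(6·3)=-292/927, b=Δ1−h1·(2M1+M2)/6=261/103
seg 2: a=5, c=M2/2=-213/103, d=(M3−M2)/(6·2)=619/824, b=Δ2−h2·(2M2+M3)/6=-141/103
seg 3: a=0, c=M3/2=1005/412, d=(M4−M3)/(6·1)=-335/412, b=Δ3−h3·(2M3+M4)/6=-129/206
t_q=13/2 → seg 2, τ=1/2; S=5+-141/103·τ+-213/103·τ²+619/824·τ³=25659/6592

  seg 0: a=-4 b=24/103 c=0 d=79/927
  seg 1: a=-1 b=261/103 c=79/103 d=-292/927
  seg 2: a=5 b=-141/103 c=-213/103 d=619/824
  seg 3: a=0 b=-129/206 c=1005/412 d=-335/412
S(13/2) = 25659/6592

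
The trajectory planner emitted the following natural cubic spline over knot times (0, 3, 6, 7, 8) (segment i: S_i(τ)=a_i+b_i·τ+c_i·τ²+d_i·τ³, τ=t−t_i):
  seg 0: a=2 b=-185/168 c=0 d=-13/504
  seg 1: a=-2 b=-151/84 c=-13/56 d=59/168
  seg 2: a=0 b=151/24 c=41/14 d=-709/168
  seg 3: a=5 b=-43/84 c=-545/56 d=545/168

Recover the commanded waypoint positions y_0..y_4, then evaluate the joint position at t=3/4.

y_0=2 y_1=-2 y_2=0 y_3=5 y_4=-2
S(3/4) = 4169/3584

y_0 = S_0(0) = a_0 = 2
y_1 = S_1(0) = a_1 = -2
y_2 = S_2(0) = a_2 = 0
y_3 = S_3(0) = a_3 = 5
y_4 = S_3(1) = -2
t_q=3/4 is in segment 0 (τ=3/4); S_0(τ)=4169/3584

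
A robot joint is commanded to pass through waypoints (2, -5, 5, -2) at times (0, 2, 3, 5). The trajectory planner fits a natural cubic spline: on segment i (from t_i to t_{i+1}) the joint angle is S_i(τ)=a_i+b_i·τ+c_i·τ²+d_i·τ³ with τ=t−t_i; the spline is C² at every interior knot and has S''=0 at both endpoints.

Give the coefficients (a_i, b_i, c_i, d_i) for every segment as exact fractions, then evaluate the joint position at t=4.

  seg 0: a=2 b=-89/10 c=0 d=27/20
  seg 1: a=-5 b=73/10 c=81/10 d=-27/5
  seg 2: a=5 b=73/10 c=-81/10 d=27/20
S(4) = 111/20

Δ: Δ0=-7/2, Δ1=10, Δ2=-7/2
row 1: diag=6, rhs=81; c'=1/6, d'=27/2
row 2: denom=6−1·1/6=35/6; d'=(-81−1·27/2)/(35/6)=-81/5
back: M2=-81/5
back: M1=27/2−1/6·-81/5=81/5
M: M0=0, M1=81/5, M2=-81/5, M3=0
seg 0: a=2, c=M0/2=0, d=(M1−M0)/(6·2)=27/20, b=Δ0−h0·(2M0+M1)/6=-89/10
seg 1: a=-5, c=M1/2=81/10, d=(M2−M1)/(6·1)=-27/5, b=Δ1−h1·(2M1+M2)/6=73/10
seg 2: a=5, c=M2/2=-81/10, d=(M3−M2)/(6·2)=27/20, b=Δ2−h2·(2M2+M3)/6=73/10
t_q=4 → seg 2, τ=1; S=5+73/10·τ+-81/10·τ²+27/20·τ³=111/20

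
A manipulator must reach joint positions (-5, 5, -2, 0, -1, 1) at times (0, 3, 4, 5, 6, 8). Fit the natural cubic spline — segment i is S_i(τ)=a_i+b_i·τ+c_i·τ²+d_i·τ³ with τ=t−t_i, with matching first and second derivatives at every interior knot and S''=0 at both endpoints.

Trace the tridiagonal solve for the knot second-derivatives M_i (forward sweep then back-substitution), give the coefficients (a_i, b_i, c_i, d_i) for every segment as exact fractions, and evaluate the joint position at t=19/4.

Δ: Δ0=10/3, Δ1=-7, Δ2=2, Δ3=-1, Δ4=1
row 1: diag=8, rhs=-62; c'=1/8, d'=-31/4
row 2: denom=4−1·1/8=31/8; d'=(54−1·-31/4)/(31/8)=494/31
row 3: denom=4−1·8/31=116/31; d'=(-18−1·494/31)/(116/31)=-263/29
row 4: denom=6−1·31/116=665/116; d'=(12−1·-263/29)/(665/116)=2444/665
back: M4=2444/665
back: M3=-263/29−31/116·2444/665=-6684/665
back: M2=494/31−8/31·-6684/665=12322/665
back: M1=-31/4−1/8·12322/665=-6694/665
M: M0=0, M1=-6694/665, M2=12322/665, M3=-6684/665, M4=2444/665, M5=0
seg 0: a=-5, c=M0/2=0, d=(M1−M0)/(6·3)=-3347/5985, b=Δ0−h0·(2M0+M1)/6=16691/1995
seg 1: a=5, c=M1/2=-3347/665, d=(M2−M1)/(6·1)=9508/1995, b=Δ1−h1·(2M1+M2)/6=-13432/1995
seg 2: a=-2, c=M2/2=6161/665, d=(M3−M2)/(6·1)=-9503/1995, b=Δ2−h2·(2M2+M3)/6=-998/399
seg 3: a=0, c=M3/2=-3342/665, d=(M4−M3)/(6·1)=652/285, b=Δ3−h3·(2M3+M4)/6=3467/1995
seg 4: a=-1, c=M4/2=1222/665, d=(M5−M4)/(6·2)=-611/1995, b=Δ4−h4·(2M4+M5)/6=-2893/1995
t_q=19/4 → seg 2, τ=3/4; S=-2+-998/399·τ+6161/665·τ²+-9503/1995·τ³=-28691/42560

  seg 0: a=-5 b=16691/1995 c=0 d=-3347/5985
  seg 1: a=5 b=-13432/1995 c=-3347/665 d=9508/1995
  seg 2: a=-2 b=-998/399 c=6161/665 d=-9503/1995
  seg 3: a=0 b=3467/1995 c=-3342/665 d=652/285
  seg 4: a=-1 b=-2893/1995 c=1222/665 d=-611/1995
S(19/4) = -28691/42560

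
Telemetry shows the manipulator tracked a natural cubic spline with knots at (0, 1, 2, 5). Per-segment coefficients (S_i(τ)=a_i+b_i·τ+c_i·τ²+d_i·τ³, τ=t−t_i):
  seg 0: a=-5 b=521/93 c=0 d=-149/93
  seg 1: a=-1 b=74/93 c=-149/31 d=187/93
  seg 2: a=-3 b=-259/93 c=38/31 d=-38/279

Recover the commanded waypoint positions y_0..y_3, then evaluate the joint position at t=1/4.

y_0=-5 y_1=-1 y_2=-3 y_3=-4
S(1/4) = -7191/1984

y_0 = S_0(0) = a_0 = -5
y_1 = S_1(0) = a_1 = -1
y_2 = S_2(0) = a_2 = -3
y_3 = S_2(3) = -4
t_q=1/4 is in segment 0 (τ=1/4); S_0(τ)=-7191/1984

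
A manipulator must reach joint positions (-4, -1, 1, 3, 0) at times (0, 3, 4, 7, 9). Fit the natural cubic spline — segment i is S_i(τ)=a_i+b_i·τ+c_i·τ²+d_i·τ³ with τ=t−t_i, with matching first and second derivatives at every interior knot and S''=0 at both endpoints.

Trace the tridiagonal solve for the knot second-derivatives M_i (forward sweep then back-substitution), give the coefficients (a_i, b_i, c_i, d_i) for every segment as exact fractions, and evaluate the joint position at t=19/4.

Δ: Δ0=1, Δ1=2, Δ2=2/3, Δ3=-3/2
row 1: diag=8, rhs=6; c'=1/8, d'=3/4
row 2: denom=8−1·1/8=63/8; d'=(-8−1·3/4)/(63/8)=-10/9
row 3: denom=10−3·8/21=62/7; d'=(-13−3·-10/9)/(62/7)=-203/186
back: M3=-203/186
back: M2=-10/9−8/21·-203/186=-194/279
back: M1=3/4−1/8·-194/279=467/558
M: M0=0, M1=467/558, M2=-194/279, M3=-203/186, M4=0
seg 0: a=-4, c=M0/2=0, d=(M1−M0)/(6·3)=467/10044, b=Δ0−h0·(2M0+M1)/6=649/1116
seg 1: a=-1, c=M1/2=467/1116, d=(M2−M1)/(6·1)=-95/372, b=Δ1−h1·(2M1+M2)/6=1025/558
seg 2: a=1, c=M2/2=-97/279, d=(M3−M2)/(6·3)=-221/10044, b=Δ2−h2·(2M2+M3)/6=2129/1116
seg 3: a=3, c=M3/2=-203/372, d=(M4−M3)/(6·2)=203/2232, b=Δ3−h3·(2M3+M4)/6=-431/558
t_q=19/4 → seg 2, τ=3/4; S=1+2129/1116·τ+-97/279·τ²+-221/10044·τ³=17665/7936

  seg 0: a=-4 b=649/1116 c=0 d=467/10044
  seg 1: a=-1 b=1025/558 c=467/1116 d=-95/372
  seg 2: a=1 b=2129/1116 c=-97/279 d=-221/10044
  seg 3: a=3 b=-431/558 c=-203/372 d=203/2232
S(19/4) = 17665/7936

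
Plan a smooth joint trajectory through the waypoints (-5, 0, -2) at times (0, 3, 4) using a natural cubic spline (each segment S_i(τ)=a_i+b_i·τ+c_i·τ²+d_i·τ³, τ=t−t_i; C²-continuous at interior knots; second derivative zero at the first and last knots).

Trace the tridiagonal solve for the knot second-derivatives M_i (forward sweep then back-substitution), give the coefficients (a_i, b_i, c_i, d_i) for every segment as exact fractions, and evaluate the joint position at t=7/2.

  seg 0: a=-5 b=73/24 c=0 d=-11/72
  seg 1: a=0 b=-13/12 c=-11/8 d=11/24
S(7/2) = -53/64

Δ: Δ0=5/3, Δ1=-2
row 1: diag=8, rhs=-22; c'=1/8, d'=-11/4
back: M1=-11/4
M: M0=0, M1=-11/4, M2=0
seg 0: a=-5, c=M0/2=0, d=(M1−M0)/(6·3)=-11/72, b=Δ0−h0·(2M0+M1)/6=73/24
seg 1: a=0, c=M1/2=-11/8, d=(M2−M1)/(6·1)=11/24, b=Δ1−h1·(2M1+M2)/6=-13/12
t_q=7/2 → seg 1, τ=1/2; S=0+-13/12·τ+-11/8·τ²+11/24·τ³=-53/64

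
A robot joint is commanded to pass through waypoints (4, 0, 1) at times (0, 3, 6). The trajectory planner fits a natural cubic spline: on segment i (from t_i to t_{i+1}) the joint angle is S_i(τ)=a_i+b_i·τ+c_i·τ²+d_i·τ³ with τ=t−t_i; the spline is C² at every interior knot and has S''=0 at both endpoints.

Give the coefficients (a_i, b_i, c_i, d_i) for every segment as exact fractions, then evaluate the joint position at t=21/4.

Δ: Δ0=-4/3, Δ1=1/3
row 1: diag=12, rhs=10; c'=1/4, d'=5/6
back: M1=5/6
M: M0=0, M1=5/6, M2=0
seg 0: a=4, c=M0/2=0, d=(M1−M0)/(6·3)=5/108, b=Δ0−h0·(2M0+M1)/6=-7/4
seg 1: a=0, c=M1/2=5/12, d=(M2−M1)/(6·3)=-5/108, b=Δ1−h1·(2M1+M2)/6=-1/2
t_q=21/4 → seg 1, τ=9/4; S=0+-1/2·τ+5/12·τ²+-5/108·τ³=117/256

  seg 0: a=4 b=-7/4 c=0 d=5/108
  seg 1: a=0 b=-1/2 c=5/12 d=-5/108
S(21/4) = 117/256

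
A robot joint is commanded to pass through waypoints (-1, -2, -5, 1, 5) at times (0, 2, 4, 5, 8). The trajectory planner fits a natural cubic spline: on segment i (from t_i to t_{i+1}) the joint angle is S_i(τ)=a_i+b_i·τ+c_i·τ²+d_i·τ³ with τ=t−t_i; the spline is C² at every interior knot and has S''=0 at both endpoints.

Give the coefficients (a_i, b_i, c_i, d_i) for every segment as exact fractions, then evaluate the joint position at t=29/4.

Δ: Δ0=-1/2, Δ1=-3/2, Δ2=6, Δ3=4/3
row 1: diag=8, rhs=-6; c'=1/4, d'=-3/4
row 2: denom=6−2·1/4=11/2; d'=(45−2·-3/4)/(11/2)=93/11
row 3: denom=8−1·2/11=86/11; d'=(-28−1·93/11)/(86/11)=-401/86
back: M3=-401/86
back: M2=93/11−2/11·-401/86=400/43
back: M1=-3/4−1/4·400/43=-529/172
M: M0=0, M1=-529/172, M2=400/43, M3=-401/86, M4=0
seg 0: a=-1, c=M0/2=0, d=(M1−M0)/(6·2)=-529/2064, b=Δ0−h0·(2M0+M1)/6=271/516
seg 1: a=-2, c=M1/2=-529/344, d=(M2−M1)/(6·2)=2129/2064, b=Δ1−h1·(2M1+M2)/6=-329/129
seg 2: a=-5, c=M2/2=200/43, d=(M3−M2)/(6·1)=-1201/516, b=Δ2−h2·(2M2+M3)/6=1897/516
seg 3: a=1, c=M3/2=-401/172, d=(M4−M3)/(6·3)=401/1548, b=Δ3−h3·(2M3+M4)/6=1547/258
t_q=29/4 → seg 3, τ=9/4; S=1+1547/258·τ+-401/172·τ²+401/1548·τ³=62077/11008

  seg 0: a=-1 b=271/516 c=0 d=-529/2064
  seg 1: a=-2 b=-329/129 c=-529/344 d=2129/2064
  seg 2: a=-5 b=1897/516 c=200/43 d=-1201/516
  seg 3: a=1 b=1547/258 c=-401/172 d=401/1548
S(29/4) = 62077/11008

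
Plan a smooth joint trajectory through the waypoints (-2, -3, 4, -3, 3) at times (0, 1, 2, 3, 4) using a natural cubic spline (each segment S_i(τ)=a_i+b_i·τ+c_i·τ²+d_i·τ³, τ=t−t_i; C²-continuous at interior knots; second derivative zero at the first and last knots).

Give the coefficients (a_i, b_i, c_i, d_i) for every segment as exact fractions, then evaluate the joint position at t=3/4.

Δ: Δ0=-1, Δ1=7, Δ2=-7, Δ3=6
row 1: diag=4, rhs=48; c'=1/4, d'=12
row 2: denom=4−1·1/4=15/4; d'=(-84−1·12)/(15/4)=-128/5
row 3: denom=4−1·4/15=56/15; d'=(78−1·-128/5)/(56/15)=111/4
back: M3=111/4
back: M2=-128/5−4/15·111/4=-33
back: M1=12−1/4·-33=81/4
M: M0=0, M1=81/4, M2=-33, M3=111/4, M4=0
seg 0: a=-2, c=M0/2=0, d=(M1−M0)/(6·1)=27/8, b=Δ0−h0·(2M0+M1)/6=-35/8
seg 1: a=-3, c=M1/2=81/8, d=(M2−M1)/(6·1)=-71/8, b=Δ1−h1·(2M1+M2)/6=23/4
seg 2: a=4, c=M2/2=-33/2, d=(M3−M2)/(6·1)=81/8, b=Δ2−h2·(2M2+M3)/6=-5/8
seg 3: a=-3, c=M3/2=111/8, d=(M4−M3)/(6·1)=-37/8, b=Δ3−h3·(2M3+M4)/6=-13/4
t_q=3/4 → seg 0, τ=3/4; S=-2+-35/8·τ+0·τ²+27/8·τ³=-1975/512

  seg 0: a=-2 b=-35/8 c=0 d=27/8
  seg 1: a=-3 b=23/4 c=81/8 d=-71/8
  seg 2: a=4 b=-5/8 c=-33/2 d=81/8
  seg 3: a=-3 b=-13/4 c=111/8 d=-37/8
S(3/4) = -1975/512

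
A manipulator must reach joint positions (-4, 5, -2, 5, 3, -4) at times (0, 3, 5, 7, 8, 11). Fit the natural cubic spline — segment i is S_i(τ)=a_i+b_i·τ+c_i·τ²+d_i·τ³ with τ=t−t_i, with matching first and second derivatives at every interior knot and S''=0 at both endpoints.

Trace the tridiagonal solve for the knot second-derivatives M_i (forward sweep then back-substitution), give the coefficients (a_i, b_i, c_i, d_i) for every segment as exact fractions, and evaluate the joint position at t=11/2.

Δ: Δ0=3, Δ1=-7/2, Δ2=7/2, Δ3=-2, Δ4=-7/3
row 1: diag=10, rhs=-39; c'=1/5, d'=-39/10
row 2: denom=8−2·1/5=38/5; d'=(42−2·-39/10)/(38/5)=249/38
row 3: denom=6−2·5/19=104/19; d'=(-33−2·249/38)/(104/19)=-219/26
row 4: denom=8−1·19/104=813/104; d'=(-2−1·-219/26)/(813/104)=668/813
back: M4=668/813
back: M3=-219/26−19/104·668/813=-6970/813
back: M2=249/38−5/19·-6970/813=14323/1626
back: M1=-39/10−1/5·14323/1626=-4603/813
M: M0=0, M1=-4603/813, M2=14323/1626, M3=-6970/813, M4=668/813, M5=0
seg 0: a=-4, c=M0/2=0, d=(M1−M0)/(6·3)=-4603/14634, b=Δ0−h0·(2M0+M1)/6=9481/1626
seg 1: a=5, c=M1/2=-4603/1626, d=(M2−M1)/(6·2)=7843/6504, b=Δ1−h1·(2M1+M2)/6=-2164/813
seg 2: a=-2, c=M2/2=14323/3252, d=(M3−M2)/(6·2)=-9421/6504, b=Δ2−h2·(2M2+M3)/6=263/542
seg 3: a=5, c=M3/2=-3485/813, d=(M4−M3)/(6·1)=1273/813, b=Δ3−h3·(2M3+M4)/6=586/813
seg 4: a=3, c=M4/2=334/813, d=(M5−M4)/(6·3)=-334/7317, b=Δ4−h4·(2M4+M5)/6=-855/271
t_q=11/2 → seg 2, τ=1/2; S=-2+263/542·τ+14323/3252·τ²+-9421/6504·τ³=-14523/17344

  seg 0: a=-4 b=9481/1626 c=0 d=-4603/14634
  seg 1: a=5 b=-2164/813 c=-4603/1626 d=7843/6504
  seg 2: a=-2 b=263/542 c=14323/3252 d=-9421/6504
  seg 3: a=5 b=586/813 c=-3485/813 d=1273/813
  seg 4: a=3 b=-855/271 c=334/813 d=-334/7317
S(11/2) = -14523/17344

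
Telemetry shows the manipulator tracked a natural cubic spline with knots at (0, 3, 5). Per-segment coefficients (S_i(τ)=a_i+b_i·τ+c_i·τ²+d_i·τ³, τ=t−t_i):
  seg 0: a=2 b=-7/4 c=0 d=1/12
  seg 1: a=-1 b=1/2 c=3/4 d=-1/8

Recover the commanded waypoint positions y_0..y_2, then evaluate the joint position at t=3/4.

y_0=2 y_1=-1 y_2=2
S(3/4) = 185/256

y_0 = S_0(0) = a_0 = 2
y_1 = S_1(0) = a_1 = -1
y_2 = S_1(2) = 2
t_q=3/4 is in segment 0 (τ=3/4); S_0(τ)=185/256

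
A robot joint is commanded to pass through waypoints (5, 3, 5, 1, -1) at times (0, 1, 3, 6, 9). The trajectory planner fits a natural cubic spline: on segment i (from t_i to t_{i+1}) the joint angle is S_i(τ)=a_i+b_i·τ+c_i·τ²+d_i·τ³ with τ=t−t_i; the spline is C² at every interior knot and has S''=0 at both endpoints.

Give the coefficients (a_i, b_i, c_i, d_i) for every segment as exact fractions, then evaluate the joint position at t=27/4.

  seg 0: a=5 b=-543/206 c=0 d=131/206
  seg 1: a=3 b=-75/103 c=393/206 d=-215/412
  seg 2: a=5 b=66/103 c=-126/103 d=524/2781
  seg 3: a=1 b=-166/103 c=146/309 d=-146/2781
S(27/4) = 115/3296

Δ: Δ0=-2, Δ1=1, Δ2=-4/3, Δ3=-2/3
row 1: diag=6, rhs=18; c'=1/3, d'=3
row 2: denom=10−2·1/3=28/3; d'=(-14−2·3)/(28/3)=-15/7
row 3: denom=12−3·9/28=309/28; d'=(4−3·-15/7)/(309/28)=292/309
back: M3=292/309
back: M2=-15/7−9/28·292/309=-252/103
back: M1=3−1/3·-252/103=393/103
M: M0=0, M1=393/103, M2=-252/103, M3=292/309, M4=0
seg 0: a=5, c=M0/2=0, d=(M1−M0)/(6·1)=131/206, b=Δ0−h0·(2M0+M1)/6=-543/206
seg 1: a=3, c=M1/2=393/206, d=(M2−M1)/(6·2)=-215/412, b=Δ1−h1·(2M1+M2)/6=-75/103
seg 2: a=5, c=M2/2=-126/103, d=(M3−M2)/(6·3)=524/2781, b=Δ2−h2·(2M2+M3)/6=66/103
seg 3: a=1, c=M3/2=146/309, d=(M4−M3)/(6·3)=-146/2781, b=Δ3−h3·(2M3+M4)/6=-166/103
t_q=27/4 → seg 3, τ=3/4; S=1+-166/103·τ+146/309·τ²+-146/2781·τ³=115/3296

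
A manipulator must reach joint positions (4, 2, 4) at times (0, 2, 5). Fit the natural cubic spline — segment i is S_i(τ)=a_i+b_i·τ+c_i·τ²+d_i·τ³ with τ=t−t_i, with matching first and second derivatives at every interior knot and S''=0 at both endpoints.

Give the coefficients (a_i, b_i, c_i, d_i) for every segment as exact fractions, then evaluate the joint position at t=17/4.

  seg 0: a=4 b=-4/3 c=0 d=1/12
  seg 1: a=2 b=-1/3 c=1/2 d=-1/18
S(17/4) = 403/128

Δ: Δ0=-1, Δ1=2/3
row 1: diag=10, rhs=10; c'=3/10, d'=1
back: M1=1
M: M0=0, M1=1, M2=0
seg 0: a=4, c=M0/2=0, d=(M1−M0)/(6·2)=1/12, b=Δ0−h0·(2M0+M1)/6=-4/3
seg 1: a=2, c=M1/2=1/2, d=(M2−M1)/(6·3)=-1/18, b=Δ1−h1·(2M1+M2)/6=-1/3
t_q=17/4 → seg 1, τ=9/4; S=2+-1/3·τ+1/2·τ²+-1/18·τ³=403/128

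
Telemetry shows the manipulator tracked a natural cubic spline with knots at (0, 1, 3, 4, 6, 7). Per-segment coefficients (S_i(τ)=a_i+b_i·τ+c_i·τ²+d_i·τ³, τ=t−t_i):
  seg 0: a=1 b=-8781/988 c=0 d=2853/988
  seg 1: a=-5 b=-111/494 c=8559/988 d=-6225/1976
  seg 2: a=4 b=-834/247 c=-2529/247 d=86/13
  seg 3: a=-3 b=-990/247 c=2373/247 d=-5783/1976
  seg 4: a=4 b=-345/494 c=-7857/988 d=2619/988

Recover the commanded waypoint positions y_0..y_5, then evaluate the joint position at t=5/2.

y_0 = S_0(0) = a_0 = 1
y_1 = S_1(0) = a_1 = -5
y_2 = S_2(0) = a_2 = 4
y_3 = S_3(0) = a_3 = -3
y_4 = S_4(0) = a_4 = 4
y_5 = S_4(1) = -2
t_q=5/2 is in segment 1 (τ=3/2); S_1(τ)=55681/15808

y_0=1 y_1=-5 y_2=4 y_3=-3 y_4=4 y_5=-2
S(5/2) = 55681/15808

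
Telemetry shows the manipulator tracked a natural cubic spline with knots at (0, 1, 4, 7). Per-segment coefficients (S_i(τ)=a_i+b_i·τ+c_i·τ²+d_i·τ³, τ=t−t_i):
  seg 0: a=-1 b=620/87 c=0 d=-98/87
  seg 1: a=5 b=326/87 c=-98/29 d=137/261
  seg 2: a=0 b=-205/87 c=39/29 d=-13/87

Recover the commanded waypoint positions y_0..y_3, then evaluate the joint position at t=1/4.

y_0=-1 y_1=5 y_2=0 y_3=1
S(1/4) = 709/928

y_0 = S_0(0) = a_0 = -1
y_1 = S_1(0) = a_1 = 5
y_2 = S_2(0) = a_2 = 0
y_3 = S_2(3) = 1
t_q=1/4 is in segment 0 (τ=1/4); S_0(τ)=709/928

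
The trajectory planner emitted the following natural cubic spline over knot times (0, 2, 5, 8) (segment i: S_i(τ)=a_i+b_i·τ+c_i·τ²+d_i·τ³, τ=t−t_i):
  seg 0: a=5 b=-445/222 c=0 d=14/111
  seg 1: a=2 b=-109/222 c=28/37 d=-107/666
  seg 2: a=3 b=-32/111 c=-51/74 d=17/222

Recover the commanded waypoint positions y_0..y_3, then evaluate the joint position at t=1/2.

y_0=5 y_1=2 y_2=3 y_3=-2
S(1/2) = 297/74

y_0 = S_0(0) = a_0 = 5
y_1 = S_1(0) = a_1 = 2
y_2 = S_2(0) = a_2 = 3
y_3 = S_2(3) = -2
t_q=1/2 is in segment 0 (τ=1/2); S_0(τ)=297/74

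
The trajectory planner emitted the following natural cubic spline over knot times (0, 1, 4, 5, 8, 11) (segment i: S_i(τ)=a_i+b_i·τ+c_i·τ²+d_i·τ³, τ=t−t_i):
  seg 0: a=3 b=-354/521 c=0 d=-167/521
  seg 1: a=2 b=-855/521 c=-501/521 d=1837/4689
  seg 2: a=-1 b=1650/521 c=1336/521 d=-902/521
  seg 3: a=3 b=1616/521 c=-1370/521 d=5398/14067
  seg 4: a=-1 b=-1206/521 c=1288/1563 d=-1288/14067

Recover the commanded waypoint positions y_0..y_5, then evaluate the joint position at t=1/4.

y_0=3 y_1=2 y_2=-1 y_3=3 y_4=-1 y_5=-3
S(1/4) = 94201/33344

y_0 = S_0(0) = a_0 = 3
y_1 = S_1(0) = a_1 = 2
y_2 = S_2(0) = a_2 = -1
y_3 = S_3(0) = a_3 = 3
y_4 = S_4(0) = a_4 = -1
y_5 = S_4(3) = -3
t_q=1/4 is in segment 0 (τ=1/4); S_0(τ)=94201/33344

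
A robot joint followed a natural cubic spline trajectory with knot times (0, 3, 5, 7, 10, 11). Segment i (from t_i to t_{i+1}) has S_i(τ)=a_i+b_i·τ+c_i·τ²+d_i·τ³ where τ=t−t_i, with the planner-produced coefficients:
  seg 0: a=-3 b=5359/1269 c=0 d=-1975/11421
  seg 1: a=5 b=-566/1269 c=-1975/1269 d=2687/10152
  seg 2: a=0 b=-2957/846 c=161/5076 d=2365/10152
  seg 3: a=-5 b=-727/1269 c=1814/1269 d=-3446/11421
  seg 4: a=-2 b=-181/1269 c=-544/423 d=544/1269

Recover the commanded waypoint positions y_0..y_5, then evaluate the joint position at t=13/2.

y_0 = S_0(0) = a_0 = -3
y_1 = S_1(0) = a_1 = 5
y_2 = S_2(0) = a_2 = 0
y_3 = S_3(0) = a_3 = -5
y_4 = S_4(0) = a_4 = -2
y_5 = S_4(1) = -3
t_q=13/2 is in segment 2 (τ=3/2); S_2(τ)=-13191/3008

y_0=-3 y_1=5 y_2=0 y_3=-5 y_4=-2 y_5=-3
S(13/2) = -13191/3008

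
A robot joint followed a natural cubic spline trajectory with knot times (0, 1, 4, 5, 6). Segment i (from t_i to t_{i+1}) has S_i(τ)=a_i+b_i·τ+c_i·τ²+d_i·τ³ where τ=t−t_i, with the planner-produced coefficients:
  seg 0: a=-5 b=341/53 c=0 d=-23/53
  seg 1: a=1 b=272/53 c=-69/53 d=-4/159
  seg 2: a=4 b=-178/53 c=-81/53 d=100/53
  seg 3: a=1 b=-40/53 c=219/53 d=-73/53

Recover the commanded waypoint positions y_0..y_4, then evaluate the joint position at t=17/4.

y_0=-5 y_1=1 y_2=4 y_3=1 y_4=3
S(17/4) = 164/53

y_0 = S_0(0) = a_0 = -5
y_1 = S_1(0) = a_1 = 1
y_2 = S_2(0) = a_2 = 4
y_3 = S_3(0) = a_3 = 1
y_4 = S_3(1) = 3
t_q=17/4 is in segment 2 (τ=1/4); S_2(τ)=164/53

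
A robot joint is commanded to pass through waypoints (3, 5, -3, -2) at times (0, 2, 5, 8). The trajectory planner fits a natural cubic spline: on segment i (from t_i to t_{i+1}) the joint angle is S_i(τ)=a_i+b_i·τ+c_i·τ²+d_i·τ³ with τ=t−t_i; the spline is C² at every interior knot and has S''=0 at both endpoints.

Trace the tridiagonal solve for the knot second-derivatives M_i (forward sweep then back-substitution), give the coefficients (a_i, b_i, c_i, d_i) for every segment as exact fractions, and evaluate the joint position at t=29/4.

  seg 0: a=3 b=217/111 c=0 d=-53/222
  seg 1: a=5 b=-101/111 c=-53/37 d=94/333
  seg 2: a=-3 b=-209/111 c=41/37 d=-41/333
S(29/4) = -7173/2368

Δ: Δ0=1, Δ1=-8/3, Δ2=1/3
row 1: diag=10, rhs=-22; c'=3/10, d'=-11/5
row 2: denom=12−3·3/10=111/10; d'=(18−3·-11/5)/(111/10)=82/37
back: M2=82/37
back: M1=-11/5−3/10·82/37=-106/37
M: M0=0, M1=-106/37, M2=82/37, M3=0
seg 0: a=3, c=M0/2=0, d=(M1−M0)/(6·2)=-53/222, b=Δ0−h0·(2M0+M1)/6=217/111
seg 1: a=5, c=M1/2=-53/37, d=(M2−M1)/(6·3)=94/333, b=Δ1−h1·(2M1+M2)/6=-101/111
seg 2: a=-3, c=M2/2=41/37, d=(M3−M2)/(6·3)=-41/333, b=Δ2−h2·(2M2+M3)/6=-209/111
t_q=29/4 → seg 2, τ=9/4; S=-3+-209/111·τ+41/37·τ²+-41/333·τ³=-7173/2368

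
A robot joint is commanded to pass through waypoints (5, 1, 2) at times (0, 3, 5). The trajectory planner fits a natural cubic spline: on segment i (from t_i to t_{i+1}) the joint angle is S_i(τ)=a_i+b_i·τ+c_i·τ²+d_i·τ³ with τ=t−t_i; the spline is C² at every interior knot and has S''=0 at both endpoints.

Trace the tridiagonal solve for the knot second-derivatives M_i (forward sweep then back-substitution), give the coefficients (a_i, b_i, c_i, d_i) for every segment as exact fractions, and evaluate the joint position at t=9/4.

Δ: Δ0=-4/3, Δ1=1/2
row 1: diag=10, rhs=11; c'=1/5, d'=11/10
back: M1=11/10
M: M0=0, M1=11/10, M2=0
seg 0: a=5, c=M0/2=0, d=(M1−M0)/(6·3)=11/180, b=Δ0−h0·(2M0+M1)/6=-113/60
seg 1: a=1, c=M1/2=11/20, d=(M2−M1)/(6·2)=-11/120, b=Δ1−h1·(2M1+M2)/6=-7/30
t_q=9/4 → seg 0, τ=9/4; S=5+-113/60·τ+0·τ²+11/180·τ³=1867/1280

  seg 0: a=5 b=-113/60 c=0 d=11/180
  seg 1: a=1 b=-7/30 c=11/20 d=-11/120
S(9/4) = 1867/1280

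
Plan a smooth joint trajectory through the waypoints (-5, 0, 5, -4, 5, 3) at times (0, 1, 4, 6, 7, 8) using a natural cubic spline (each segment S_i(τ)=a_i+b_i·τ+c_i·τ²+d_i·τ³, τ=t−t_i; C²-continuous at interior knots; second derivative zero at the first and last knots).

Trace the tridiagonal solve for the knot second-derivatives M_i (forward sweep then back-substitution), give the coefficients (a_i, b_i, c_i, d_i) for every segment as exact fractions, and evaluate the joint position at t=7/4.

Δ: Δ0=5, Δ1=5/3, Δ2=-9/2, Δ3=9, Δ4=-2
row 1: diag=8, rhs=-20; c'=3/8, d'=-5/2
row 2: denom=10−3·3/8=71/8; d'=(-37−3·-5/2)/(71/8)=-236/71
row 3: denom=6−2·16/71=394/71; d'=(81−2·-236/71)/(394/71)=6223/394
row 4: denom=4−1·71/394=1505/394; d'=(-66−1·6223/394)/(1505/394)=-32227/1505
back: M4=-32227/1505
back: M3=6223/394−71/394·-32227/1505=29578/1505
back: M2=-236/71−16/71·29578/1505=-11668/1505
back: M1=-5/2−3/8·-11668/1505=613/1505
M: M0=0, M1=613/1505, M2=-11668/1505, M3=29578/1505, M4=-32227/1505, M5=0
seg 0: a=-5, c=M0/2=0, d=(M1−M0)/(6·1)=613/9030, b=Δ0−h0·(2M0+M1)/6=44537/9030
seg 1: a=0, c=M1/2=613/3010, d=(M2−M1)/(6·3)=-12281/27090, b=Δ1−h1·(2M1+M2)/6=23188/4515
seg 2: a=5, c=M2/2=-5834/1505, d=(M3−M2)/(6·2)=20623/9030, b=Δ2−h2·(2M2+M3)/6=-53119/9030
seg 3: a=-4, c=M3/2=14789/1505, d=(M4−M3)/(6·1)=-12361/1806, b=Δ3−h3·(2M3+M4)/6=7763/1290
seg 4: a=5, c=M4/2=-32227/3010, d=(M5−M4)/(6·1)=32227/9030, b=Δ4−h4·(2M4+M5)/6=23197/4515
t_q=7/4 → seg 1, τ=3/4; S=0+23188/4515·τ+613/3010·τ²+-12281/27090·τ³=727241/192640

  seg 0: a=-5 b=44537/9030 c=0 d=613/9030
  seg 1: a=0 b=23188/4515 c=613/3010 d=-12281/27090
  seg 2: a=5 b=-53119/9030 c=-5834/1505 d=20623/9030
  seg 3: a=-4 b=7763/1290 c=14789/1505 d=-12361/1806
  seg 4: a=5 b=23197/4515 c=-32227/3010 d=32227/9030
S(7/4) = 727241/192640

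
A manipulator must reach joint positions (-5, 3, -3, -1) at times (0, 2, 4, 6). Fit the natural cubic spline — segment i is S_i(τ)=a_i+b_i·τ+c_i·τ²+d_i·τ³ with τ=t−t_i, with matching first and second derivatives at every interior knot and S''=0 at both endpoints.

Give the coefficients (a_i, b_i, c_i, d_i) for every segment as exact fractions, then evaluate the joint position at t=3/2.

Δ: Δ0=4, Δ1=-3, Δ2=1
row 1: diag=8, rhs=-42; c'=1/4, d'=-21/4
row 2: denom=8−2·1/4=15/2; d'=(24−2·-21/4)/(15/2)=23/5
back: M2=23/5
back: M1=-21/4−1/4·23/5=-32/5
M: M0=0, M1=-32/5, M2=23/5, M3=0
seg 0: a=-5, c=M0/2=0, d=(M1−M0)/(6·2)=-8/15, b=Δ0−h0·(2M0+M1)/6=92/15
seg 1: a=3, c=M1/2=-16/5, d=(M2−M1)/(6·2)=11/12, b=Δ1−h1·(2M1+M2)/6=-4/15
seg 2: a=-3, c=M2/2=23/10, d=(M3−M2)/(6·2)=-23/60, b=Δ2−h2·(2M2+M3)/6=-31/15
t_q=3/2 → seg 0, τ=3/2; S=-5+92/15·τ+0·τ²+-8/15·τ³=12/5

  seg 0: a=-5 b=92/15 c=0 d=-8/15
  seg 1: a=3 b=-4/15 c=-16/5 d=11/12
  seg 2: a=-3 b=-31/15 c=23/10 d=-23/60
S(3/2) = 12/5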